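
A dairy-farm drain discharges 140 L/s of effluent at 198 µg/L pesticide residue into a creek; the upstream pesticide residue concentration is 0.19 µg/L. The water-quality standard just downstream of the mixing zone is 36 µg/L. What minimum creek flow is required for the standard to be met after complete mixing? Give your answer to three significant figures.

633 L/s

Set C_mix = 36: (Q·0.1900 + 140.0·198.0) / (Q + 140.0) = 36
→ Q = 140.0·(198.0 − 36)/(36 − 0.1900) = 633.3 L/s.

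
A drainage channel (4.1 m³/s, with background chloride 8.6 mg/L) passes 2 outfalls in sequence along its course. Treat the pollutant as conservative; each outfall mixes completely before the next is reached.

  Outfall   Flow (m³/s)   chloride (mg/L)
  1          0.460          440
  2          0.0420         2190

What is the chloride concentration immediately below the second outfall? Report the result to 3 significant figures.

Outfall 1: combined Q = 4.560 m³/s; C = (4.100·8.600 + 0.4600·440.0)/4.560 = 52.12 mg/L.
Outfall 2: combined Q = 4.602 m³/s; C = (4.560·52.12 + 0.04200·2190)/4.602 = 71.63 mg/L.

71.6 mg/L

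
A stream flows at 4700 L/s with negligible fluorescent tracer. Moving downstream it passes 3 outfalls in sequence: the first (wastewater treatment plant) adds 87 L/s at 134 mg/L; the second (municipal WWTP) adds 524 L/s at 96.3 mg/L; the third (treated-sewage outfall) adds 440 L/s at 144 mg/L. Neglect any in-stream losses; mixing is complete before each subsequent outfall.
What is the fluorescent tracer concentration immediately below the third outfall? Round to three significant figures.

21.8 mg/L

Below outfall 1: Q → 4787 L/s, C = (4700·0 + 87.00·134.0)/4787 = 2.435 mg/L.
Below outfall 2: Q → 5311 L/s, C = (4787·2.435 + 524.0·96.30)/5311 = 11.70 mg/L.
Below outfall 3: Q → 5751 L/s, C = (5311·11.70 + 440.0·144.0)/5751 = 21.82 mg/L.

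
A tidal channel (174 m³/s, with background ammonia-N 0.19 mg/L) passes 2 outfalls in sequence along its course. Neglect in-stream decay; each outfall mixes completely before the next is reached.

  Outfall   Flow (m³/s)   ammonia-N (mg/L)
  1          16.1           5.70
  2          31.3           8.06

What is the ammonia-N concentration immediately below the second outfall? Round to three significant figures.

Below outfall 1: Q → 190.1 m³/s, C = (174.0·0.1900 + 16.10·5.700)/190.1 = 0.6567 mg/L.
Below outfall 2: Q → 221.4 m³/s, C = (190.1·0.6567 + 31.30·8.060)/221.4 = 1.703 mg/L.

1.70 mg/L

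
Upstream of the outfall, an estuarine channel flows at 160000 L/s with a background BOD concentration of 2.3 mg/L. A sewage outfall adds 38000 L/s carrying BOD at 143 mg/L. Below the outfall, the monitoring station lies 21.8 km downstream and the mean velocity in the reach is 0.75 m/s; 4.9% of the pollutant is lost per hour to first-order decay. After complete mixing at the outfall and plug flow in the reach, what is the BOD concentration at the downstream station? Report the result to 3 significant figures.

Flow-weighted average: C = (160000·2.300 + 38000·143.0) / 198000 = 5802000/198000 = 29.30 mg/L.
Travel time t = 21.8·1000 / 0.75 = 29070 s = 8.074 h.
4.9%/h lost → k = −ln(1 − 0.049) = 0.05024 h⁻¹.
Applying C = C₀e^(−kt): 29.30 × 0.6665 = 19.53 mg/L.

19.5 mg/L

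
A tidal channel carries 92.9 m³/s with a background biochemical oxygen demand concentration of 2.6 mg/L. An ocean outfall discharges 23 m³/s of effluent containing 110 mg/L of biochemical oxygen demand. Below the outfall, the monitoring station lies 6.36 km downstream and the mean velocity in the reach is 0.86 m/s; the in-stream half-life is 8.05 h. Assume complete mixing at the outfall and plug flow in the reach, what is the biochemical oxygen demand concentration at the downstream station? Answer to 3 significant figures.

Mass balance: C = (92.90·2.600 + 23.00·110.0) / 115.9 = 2772/115.9 = 23.91 mg/L.
Travel time t = 6.36·1000 / 0.86 = 7395 s = 2.054 h.
Half-life 8.05 h → k = ln 2 / 8.05 = 0.08611 h⁻¹ = 2.067 d⁻¹.
Applying C = C₀e^(−kt): 23.91 × 0.8379 = 20.04 mg/L.

20.0 mg/L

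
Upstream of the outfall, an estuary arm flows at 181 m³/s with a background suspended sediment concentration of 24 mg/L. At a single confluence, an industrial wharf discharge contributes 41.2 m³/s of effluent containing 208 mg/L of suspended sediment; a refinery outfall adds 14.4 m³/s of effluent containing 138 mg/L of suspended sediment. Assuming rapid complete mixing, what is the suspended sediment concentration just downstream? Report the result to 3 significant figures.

63.0 mg/L

Mixed concentration C = ΣQC/ΣQ = (181.0·24.00 + 41.20·208.0 + 14.40·138.0) / 236.6 = 14900/236.6 = 62.98 mg/L.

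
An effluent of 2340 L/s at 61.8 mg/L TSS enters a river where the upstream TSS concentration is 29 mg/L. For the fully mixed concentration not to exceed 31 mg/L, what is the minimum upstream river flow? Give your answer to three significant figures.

36000 L/s

Set C_mix = 31: (Q·29.00 + 2340·61.80) / (Q + 2340) = 31
→ Q = 2340·(61.80 − 31)/(31 − 29.00) = 36040 L/s.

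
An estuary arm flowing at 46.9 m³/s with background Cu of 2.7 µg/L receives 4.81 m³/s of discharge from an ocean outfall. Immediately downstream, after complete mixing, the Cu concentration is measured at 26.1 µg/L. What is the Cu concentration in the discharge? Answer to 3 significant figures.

254 µg/L

Mass balance: 46.90·2.700 + 4.810·Cₑ = 51.71·26.10
→ Cₑ = (51.71·26.10 − 46.90·2.700) / 4.810 = 254.3 µg/L.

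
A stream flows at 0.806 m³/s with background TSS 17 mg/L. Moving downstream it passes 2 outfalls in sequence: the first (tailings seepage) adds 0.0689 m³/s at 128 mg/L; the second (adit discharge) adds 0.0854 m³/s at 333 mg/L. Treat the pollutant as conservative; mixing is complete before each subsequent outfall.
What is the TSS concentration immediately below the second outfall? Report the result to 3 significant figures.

53.1 mg/L

After outfall 1: Q = 0.8060 + 0.06890 = 0.8749 m³/s; C = (0.8060·17.00 + 0.06890·128.0)/0.8749 = 25.74 mg/L.
After outfall 2: Q = 0.8749 + 0.08540 = 0.9603 m³/s; C = (0.8749·25.74 + 0.08540·333.0)/0.9603 = 53.07 mg/L.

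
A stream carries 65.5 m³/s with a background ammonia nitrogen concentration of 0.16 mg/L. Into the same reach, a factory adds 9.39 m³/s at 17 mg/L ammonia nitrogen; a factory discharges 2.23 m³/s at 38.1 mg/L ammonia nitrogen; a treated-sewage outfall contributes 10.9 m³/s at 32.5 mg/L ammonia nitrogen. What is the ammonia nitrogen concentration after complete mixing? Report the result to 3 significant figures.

6.92 mg/L

Mixed concentration C = ΣQC/ΣQ = (65.50·0.1600 + 9.390·17.00 + 2.230·38.10 + 10.90·32.50) / 88.02 = 609.3/88.02 = 6.923 mg/L.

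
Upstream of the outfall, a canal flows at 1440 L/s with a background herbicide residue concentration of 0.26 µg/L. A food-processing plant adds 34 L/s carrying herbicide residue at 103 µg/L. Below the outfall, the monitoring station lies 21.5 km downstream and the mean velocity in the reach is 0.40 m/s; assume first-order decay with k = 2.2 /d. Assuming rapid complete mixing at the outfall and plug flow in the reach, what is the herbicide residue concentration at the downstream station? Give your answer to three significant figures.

0.669 µg/L

Flow-weighted average: C = (1440·0.2600 + 34.00·103.0) / 1474 = 3876/1474 = 2.630 µg/L.
Travel time t = 21.5·1000 / 0.40 = 53750 s = 14.93 h.
After decay, C = 2.630 × e^(−kt) = 2.630 × 0.2545 = 0.6692 µg/L.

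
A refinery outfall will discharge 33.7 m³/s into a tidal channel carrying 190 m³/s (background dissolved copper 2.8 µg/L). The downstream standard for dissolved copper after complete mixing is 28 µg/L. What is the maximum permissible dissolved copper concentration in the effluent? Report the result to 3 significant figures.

170 µg/L

At the limit, (Qr·Cr + Qe·Cₑ)/(Qr + Qe) = 28:
Cₑ = (223.7·28 − 190.0·2.800) / 33.70 = 170.1 µg/L.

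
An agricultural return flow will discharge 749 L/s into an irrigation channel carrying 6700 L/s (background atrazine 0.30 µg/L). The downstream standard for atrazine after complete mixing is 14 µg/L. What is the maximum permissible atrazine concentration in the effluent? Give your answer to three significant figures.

137 µg/L

At the limit, (Qr·Cr + Qe·Cₑ)/(Qr + Qe) = 14:
Cₑ = (7449·14 − 6700·0.3000) / 749.0 = 136.6 µg/L.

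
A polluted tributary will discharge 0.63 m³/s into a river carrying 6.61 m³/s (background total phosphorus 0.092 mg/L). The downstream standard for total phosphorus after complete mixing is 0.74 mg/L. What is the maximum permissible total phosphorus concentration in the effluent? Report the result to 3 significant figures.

At the limit, (Qr·Cr + Qe·Cₑ)/(Qr + Qe) = 0.74:
Cₑ = (7.240·0.74 − 6.610·0.09200) / 0.6300 = 7.539 mg/L.

7.54 mg/L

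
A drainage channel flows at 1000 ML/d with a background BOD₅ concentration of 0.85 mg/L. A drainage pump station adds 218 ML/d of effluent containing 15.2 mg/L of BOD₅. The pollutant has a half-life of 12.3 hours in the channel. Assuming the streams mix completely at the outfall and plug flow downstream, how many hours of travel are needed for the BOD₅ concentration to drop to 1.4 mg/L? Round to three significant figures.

Mixed concentration C = ΣQC/ΣQ = (1000·0.8500 + 218.0·15.20) / 1218 = 4164/1218 = 3.418 mg/L.
Half-life 12.3 h → k = ln 2 / 12.3 = 0.05635 h⁻¹ = 1.352 d⁻¹.
3.418·exp(−k·t) = 1.4 → t = ln(3.418/1.4)/k = 57030 s = 15.84 h.

15.8 h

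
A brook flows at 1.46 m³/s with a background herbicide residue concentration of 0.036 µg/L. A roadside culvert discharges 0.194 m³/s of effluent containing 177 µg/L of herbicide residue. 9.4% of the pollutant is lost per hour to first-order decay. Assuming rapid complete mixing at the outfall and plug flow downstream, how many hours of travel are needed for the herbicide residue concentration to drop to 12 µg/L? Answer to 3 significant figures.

Conservation of mass: C = (1.460·0.03600 + 0.1940·177.0) / 1.654 = 34.39/1.654 = 20.79 µg/L.
9.4%/h lost → k = −ln(1 − 0.094) = 0.09872 h⁻¹.
20.79·exp(−k·t) = 12 → t = ln(20.79/12)/k = 20050 s = 5.568 h.

5.57 h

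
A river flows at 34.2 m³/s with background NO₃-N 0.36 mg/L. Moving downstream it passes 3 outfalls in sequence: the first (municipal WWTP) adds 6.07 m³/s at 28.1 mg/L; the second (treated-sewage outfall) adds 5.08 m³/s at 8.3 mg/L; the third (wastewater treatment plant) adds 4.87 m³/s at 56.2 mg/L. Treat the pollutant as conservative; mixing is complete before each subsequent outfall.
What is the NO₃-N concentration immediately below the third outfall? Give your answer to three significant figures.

Outfall 1: combined Q = 40.27 m³/s; C = (34.20·0.3600 + 6.070·28.10)/40.27 = 4.541 mg/L.
Outfall 2: combined Q = 45.35 m³/s; C = (40.27·4.541 + 5.080·8.300)/45.35 = 4.962 mg/L.
Outfall 3: combined Q = 50.22 m³/s; C = (45.35·4.962 + 4.870·56.20)/50.22 = 9.931 mg/L.

9.93 mg/L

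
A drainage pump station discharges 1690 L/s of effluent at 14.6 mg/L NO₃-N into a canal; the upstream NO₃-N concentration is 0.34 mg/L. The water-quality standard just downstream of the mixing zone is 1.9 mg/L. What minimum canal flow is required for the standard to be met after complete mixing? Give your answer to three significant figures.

13800 L/s

Set C_mix = 1.9: (Q·0.3400 + 1690·14.60) / (Q + 1690) = 1.9
→ Q = 1690·(14.60 − 1.9)/(1.9 − 0.3400) = 13760 L/s.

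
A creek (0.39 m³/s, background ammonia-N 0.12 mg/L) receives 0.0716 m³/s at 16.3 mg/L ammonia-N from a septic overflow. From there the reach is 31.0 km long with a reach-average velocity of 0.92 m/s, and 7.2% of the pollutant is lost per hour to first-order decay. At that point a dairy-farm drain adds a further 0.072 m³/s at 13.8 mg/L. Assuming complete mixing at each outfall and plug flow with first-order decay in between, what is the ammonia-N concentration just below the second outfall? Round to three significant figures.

2.99 mg/L

Conservation of mass: C = (0.3900·0.1200 + 0.07160·16.30) / 0.4616 = 1.214/0.4616 = 2.630 mg/L; combined flow 0.4616 m³/s.
Travel time t = 31.0·1000 / 0.92 = 33700 s = 9.360 h.
7.2%/h lost → k = −ln(1 − 0.072) = 0.07472 h⁻¹.
Decay over the reach: 2.630·exp(−kt) = 2.630·0.4969 = 1.307 mg/L.
At the second outfall, C = (0.4616·1.307 + 0.07200·13.80) / (0.4616 + 0.07200) = 2.992 mg/L.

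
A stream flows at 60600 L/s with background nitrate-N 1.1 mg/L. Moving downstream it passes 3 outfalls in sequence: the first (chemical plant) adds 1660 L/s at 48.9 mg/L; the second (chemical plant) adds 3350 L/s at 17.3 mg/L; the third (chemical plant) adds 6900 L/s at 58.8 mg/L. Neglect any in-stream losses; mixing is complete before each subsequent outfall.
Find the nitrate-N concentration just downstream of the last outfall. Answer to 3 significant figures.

8.43 mg/L

Outfall 1: combined Q = 62260 L/s; C = (60600·1.100 + 1660·48.90)/62260 = 2.374 mg/L.
Outfall 2: combined Q = 65610 L/s; C = (62260·2.374 + 3350·17.30)/65610 = 3.137 mg/L.
Outfall 3: combined Q = 72510 L/s; C = (65610·3.137 + 6900·58.80)/72510 = 8.433 mg/L.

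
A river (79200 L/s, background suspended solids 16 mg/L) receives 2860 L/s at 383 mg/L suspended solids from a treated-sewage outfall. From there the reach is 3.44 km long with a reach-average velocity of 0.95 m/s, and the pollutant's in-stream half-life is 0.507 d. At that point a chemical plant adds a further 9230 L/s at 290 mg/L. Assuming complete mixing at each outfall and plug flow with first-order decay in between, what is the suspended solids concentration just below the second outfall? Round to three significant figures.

53.8 mg/L

Conservation of mass: C = (79200·16.00 + 2860·383.0) / 82060 = 2363000/82060 = 28.79 mg/L; combined flow 82060 L/s.
Travel time t = 3.44·1000 / 0.95 = 3621 s = 1.006 h.
Half-life 0.507 d → k = ln 2 / 0.507 = 1.367 d⁻¹.
First-order decay: C = 28.79·exp(−k·t) = 28.79·0.9443 = 27.19 mg/L.
At the second outfall, C = (82060·27.19 + 9230·290.0) / (82060 + 9230) = 53.76 mg/L.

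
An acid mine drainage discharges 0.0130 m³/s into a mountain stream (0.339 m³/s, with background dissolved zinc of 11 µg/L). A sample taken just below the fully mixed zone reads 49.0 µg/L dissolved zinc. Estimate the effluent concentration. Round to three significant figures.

1040 µg/L

Mass balance: 0.3390·11.00 + 0.01300·Cₑ = 0.3520·49.00
→ Cₑ = (0.3520·49.00 − 0.3390·11.00) / 0.01300 = 1040 µg/L.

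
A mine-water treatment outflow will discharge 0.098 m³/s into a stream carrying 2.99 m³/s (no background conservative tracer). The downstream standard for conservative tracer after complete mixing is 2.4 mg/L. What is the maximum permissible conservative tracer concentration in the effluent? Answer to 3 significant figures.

75.6 mg/L

At the limit, (Qr·Cr + Qe·Cₑ)/(Qr + Qe) = 2.4:
Cₑ = (3.088·2.4 − 2.990·0) / 0.09800 = 75.62 mg/L.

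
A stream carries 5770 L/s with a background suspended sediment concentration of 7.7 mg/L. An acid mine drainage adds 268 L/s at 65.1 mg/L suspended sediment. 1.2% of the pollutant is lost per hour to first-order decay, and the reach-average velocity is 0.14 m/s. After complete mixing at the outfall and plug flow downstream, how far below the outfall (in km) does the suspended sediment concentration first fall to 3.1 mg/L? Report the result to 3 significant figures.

49.9 km

Conservation of mass: C = (5770·7.700 + 268.0·65.10) / 6038 = 61880/6038 = 10.25 mg/L.
1.2%/h lost → k = −ln(1 − 0.012) = 0.01207 h⁻¹.
Set 10.25·exp(−k·t) = 3.1 → t = ln(10.25/3.1)/k = 356500 s = 99.04 h.
Distance = v·t = 0.14·356500 = 49920 m = 49.92 km.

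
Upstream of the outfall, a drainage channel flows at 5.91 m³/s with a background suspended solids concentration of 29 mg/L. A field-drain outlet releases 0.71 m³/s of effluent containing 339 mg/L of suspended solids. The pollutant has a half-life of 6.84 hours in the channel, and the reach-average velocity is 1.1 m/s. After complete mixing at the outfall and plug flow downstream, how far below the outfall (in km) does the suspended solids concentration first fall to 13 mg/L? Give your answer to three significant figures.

Flow-weighted average: C = (5.910·29.00 + 0.7100·339.0) / 6.620 = 412.1/6.620 = 62.25 mg/L.
Half-life 6.84 h → k = ln 2 / 6.84 = 0.1013 h⁻¹ = 2.432 d⁻¹.
Set 62.25·exp(−k·t) = 13 → t = ln(62.25/13)/k = 55640 s = 15.46 h.
Distance = v·t = 1.1·55640 = 61200 m = 61.20 km.

61.2 km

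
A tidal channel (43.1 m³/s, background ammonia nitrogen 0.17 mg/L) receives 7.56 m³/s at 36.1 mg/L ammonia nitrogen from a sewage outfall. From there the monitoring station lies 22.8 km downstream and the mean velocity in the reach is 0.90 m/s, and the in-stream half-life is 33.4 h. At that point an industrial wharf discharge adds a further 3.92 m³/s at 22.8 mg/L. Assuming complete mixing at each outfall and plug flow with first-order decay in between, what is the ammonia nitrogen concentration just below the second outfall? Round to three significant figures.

Mass balance: C = (43.10·0.1700 + 7.560·36.10) / 50.66 = 280.2/50.66 = 5.532 mg/L; combined flow 50.66 m³/s.
Travel time t = 22.8·1000 / 0.90 = 25330 s = 7.037 h.
Half-life 33.4 h → k = ln 2 / 33.4 = 0.02075 h⁻¹ = 0.4981 d⁻¹.
First-order decay: C = 5.532·exp(−k·t) = 5.532·0.8641 = 4.780 mg/L.
At the second outfall, C = (50.66·4.780 + 3.920·22.80) / (50.66 + 3.920) = 6.074 mg/L.

6.07 mg/L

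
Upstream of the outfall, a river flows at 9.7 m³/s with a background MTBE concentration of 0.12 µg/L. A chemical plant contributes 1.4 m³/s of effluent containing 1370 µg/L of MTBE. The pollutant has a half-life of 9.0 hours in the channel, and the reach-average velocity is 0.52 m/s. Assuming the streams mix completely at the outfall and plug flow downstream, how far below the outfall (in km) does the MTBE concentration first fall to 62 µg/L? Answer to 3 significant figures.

Mass balance: C = (9.700·0.1200 + 1.400·1370) / 11.10 = 1919/11.10 = 172.9 µg/L.
Half-life 9.0 h → k = ln 2 / 9.0 = 0.07702 h⁻¹ = 1.848 d⁻¹.
Set 172.9·exp(−k·t) = 62 → t = ln(172.9/62)/k = 47940 s = 13.32 h.
Distance = v·t = 0.52·47940 = 24930 m = 24.93 km.

24.9 km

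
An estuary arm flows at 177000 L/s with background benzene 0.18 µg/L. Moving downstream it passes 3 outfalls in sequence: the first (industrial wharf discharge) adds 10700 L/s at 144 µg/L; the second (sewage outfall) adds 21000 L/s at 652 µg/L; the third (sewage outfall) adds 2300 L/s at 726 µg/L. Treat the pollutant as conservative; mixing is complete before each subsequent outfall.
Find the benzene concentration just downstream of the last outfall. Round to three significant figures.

80.3 µg/L

Outfall 1: combined Q = 187700 L/s; C = (177000·0.1800 + 10700·144.0)/187700 = 8.379 µg/L.
Outfall 2: combined Q = 208700 L/s; C = (187700·8.379 + 21000·652.0)/208700 = 73.14 µg/L.
Outfall 3: combined Q = 211000 L/s; C = (208700·73.14 + 2300·726.0)/211000 = 80.26 µg/L.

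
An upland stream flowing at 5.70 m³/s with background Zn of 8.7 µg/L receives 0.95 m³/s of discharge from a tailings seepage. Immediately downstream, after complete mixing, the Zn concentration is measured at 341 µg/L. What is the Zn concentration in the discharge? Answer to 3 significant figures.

Mass balance: 5.700·8.700 + 0.9500·Cₑ = 6.650·341.0
→ Cₑ = (6.650·341.0 − 5.700·8.700) / 0.9500 = 2335 µg/L.

2330 µg/L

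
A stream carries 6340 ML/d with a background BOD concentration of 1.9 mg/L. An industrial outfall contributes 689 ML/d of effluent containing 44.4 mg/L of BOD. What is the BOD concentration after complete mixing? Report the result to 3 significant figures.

Mass balance: C = (6340·1.900 + 689.0·44.40) / 7029 = 42640/7029 = 6.066 mg/L.

6.07 mg/L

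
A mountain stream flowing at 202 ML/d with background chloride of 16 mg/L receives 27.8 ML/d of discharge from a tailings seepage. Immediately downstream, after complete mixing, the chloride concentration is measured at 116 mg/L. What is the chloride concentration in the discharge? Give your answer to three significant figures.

Mass balance: 202.0·16.00 + 27.80·Cₑ = 229.8·116.0
→ Cₑ = (229.8·116.0 − 202.0·16.00) / 27.80 = 842.6 mg/L.

843 mg/L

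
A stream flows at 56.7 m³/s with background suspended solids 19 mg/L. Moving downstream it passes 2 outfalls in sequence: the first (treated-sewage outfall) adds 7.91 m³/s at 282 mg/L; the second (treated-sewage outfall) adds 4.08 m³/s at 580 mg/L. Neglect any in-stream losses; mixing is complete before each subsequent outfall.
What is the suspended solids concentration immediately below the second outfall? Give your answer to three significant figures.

Below outfall 1: Q → 64.61 m³/s, C = (56.70·19.00 + 7.910·282.0)/64.61 = 51.20 mg/L.
Below outfall 2: Q → 68.69 m³/s, C = (64.61·51.20 + 4.080·580.0)/68.69 = 82.61 mg/L.

82.6 mg/L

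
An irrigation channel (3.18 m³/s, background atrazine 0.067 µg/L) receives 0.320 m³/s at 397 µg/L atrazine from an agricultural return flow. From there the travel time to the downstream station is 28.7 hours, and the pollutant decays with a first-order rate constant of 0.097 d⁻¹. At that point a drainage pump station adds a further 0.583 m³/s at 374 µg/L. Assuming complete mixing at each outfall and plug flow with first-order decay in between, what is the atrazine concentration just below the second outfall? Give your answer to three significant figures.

81.2 µg/L

Mass balance: C = (3.180·0.06700 + 0.3200·397.0) / 3.500 = 127.3/3.500 = 36.36 µg/L; combined flow 3.500 m³/s.
First-order decay: C = 36.36·exp(−k·t) = 36.36·0.8905 = 32.38 µg/L.
At the second outfall, C = (3.500·32.38 + 0.5830·374.0) / (3.500 + 0.5830) = 81.16 µg/L.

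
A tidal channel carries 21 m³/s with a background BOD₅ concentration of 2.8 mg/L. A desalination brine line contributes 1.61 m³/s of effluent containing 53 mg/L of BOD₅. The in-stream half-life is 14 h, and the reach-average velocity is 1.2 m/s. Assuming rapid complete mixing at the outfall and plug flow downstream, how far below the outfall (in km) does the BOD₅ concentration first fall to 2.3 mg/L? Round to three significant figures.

88.9 km

Mass balance: C = (21.00·2.800 + 1.610·53.00) / 22.61 = 144.1/22.61 = 6.375 mg/L.
Half-life 14 h → k = ln 2 / 14 = 0.04951 h⁻¹ = 1.188 d⁻¹.
Set 6.375·exp(−k·t) = 2.3 → t = ln(6.375/2.3)/k = 74120 s = 20.59 h.
Distance = v·t = 1.2·74120 = 88950 m = 88.95 km.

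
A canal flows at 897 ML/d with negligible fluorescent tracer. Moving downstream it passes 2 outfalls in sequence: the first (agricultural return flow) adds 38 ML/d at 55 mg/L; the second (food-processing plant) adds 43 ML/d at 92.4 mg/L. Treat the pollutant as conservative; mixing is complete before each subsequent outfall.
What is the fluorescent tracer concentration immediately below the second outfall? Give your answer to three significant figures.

6.20 mg/L

Outfall 1: combined Q = 935.0 ML/d; C = (897.0·0 + 38.00·55.00)/935.0 = 2.235 mg/L.
Outfall 2: combined Q = 978.0 ML/d; C = (935.0·2.235 + 43.00·92.40)/978.0 = 6.200 mg/L.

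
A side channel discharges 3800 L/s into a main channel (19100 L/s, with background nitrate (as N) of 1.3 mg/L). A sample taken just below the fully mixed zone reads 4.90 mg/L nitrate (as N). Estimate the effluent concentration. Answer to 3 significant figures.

23.0 mg/L

Mass balance: 19100·1.300 + 3800·Cₑ = 22900·4.900
→ Cₑ = (22900·4.900 − 19100·1.300) / 3800 = 22.99 mg/L.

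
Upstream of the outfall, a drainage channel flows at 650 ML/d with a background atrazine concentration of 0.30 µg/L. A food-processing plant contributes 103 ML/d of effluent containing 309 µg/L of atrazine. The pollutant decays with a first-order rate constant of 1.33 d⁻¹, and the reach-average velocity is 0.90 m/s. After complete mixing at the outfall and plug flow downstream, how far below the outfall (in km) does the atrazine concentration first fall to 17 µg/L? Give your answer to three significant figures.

Mixed concentration C = ΣQC/ΣQ = (650.0·0.3000 + 103.0·309.0) / 753.0 = 32020/753.0 = 42.53 µg/L.
Set 42.53·exp(−k·t) = 17 → t = ln(42.53/17)/k = 59560 s = 16.55 h.
Distance = v·t = 0.90·59560 = 53610 m = 53.61 km.

53.6 km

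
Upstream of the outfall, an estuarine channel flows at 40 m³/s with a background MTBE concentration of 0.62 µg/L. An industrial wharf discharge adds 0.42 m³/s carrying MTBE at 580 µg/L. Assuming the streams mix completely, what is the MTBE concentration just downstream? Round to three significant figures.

After mixing, C = (40.00·0.6200 + 0.4200·580.0) / 40.42 = 268.4/40.42 = 6.640 µg/L.

6.64 µg/L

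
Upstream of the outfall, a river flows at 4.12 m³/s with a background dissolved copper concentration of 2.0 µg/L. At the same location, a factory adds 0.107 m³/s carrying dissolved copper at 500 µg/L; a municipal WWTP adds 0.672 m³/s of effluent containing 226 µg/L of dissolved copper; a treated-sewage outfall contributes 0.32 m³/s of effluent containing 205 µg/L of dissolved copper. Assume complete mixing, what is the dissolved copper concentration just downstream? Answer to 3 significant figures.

53.5 µg/L

Mixed concentration C = ΣQC/ΣQ = (4.120·2.000 + 0.1070·500.0 + 0.6720·226.0 + 0.3200·205.0) / 5.219 = 279.2/5.219 = 53.50 µg/L.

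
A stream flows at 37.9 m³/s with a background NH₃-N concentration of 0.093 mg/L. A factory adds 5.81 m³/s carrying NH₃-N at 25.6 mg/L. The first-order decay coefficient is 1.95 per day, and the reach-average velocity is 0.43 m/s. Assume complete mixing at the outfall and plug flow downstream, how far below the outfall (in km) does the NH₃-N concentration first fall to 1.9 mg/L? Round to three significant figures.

11.5 km

After mixing, C = (37.90·0.09300 + 5.810·25.60) / 43.71 = 152.3/43.71 = 3.483 mg/L.
Set 3.483·exp(−k·t) = 1.9 → t = ln(3.483/1.9)/k = 26860 s = 7.460 h.
Distance = v·t = 0.43·26860 = 11550 m = 11.55 km.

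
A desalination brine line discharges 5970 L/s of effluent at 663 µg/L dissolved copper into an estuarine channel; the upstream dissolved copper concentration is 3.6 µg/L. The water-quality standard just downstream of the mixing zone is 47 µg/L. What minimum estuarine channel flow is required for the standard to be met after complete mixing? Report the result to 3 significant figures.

Set C_mix = 47: (Q·3.600 + 5970·663.0) / (Q + 5970) = 47
→ Q = 5970·(663.0 − 47)/(47 − 3.600) = 84740 L/s.

84700 L/s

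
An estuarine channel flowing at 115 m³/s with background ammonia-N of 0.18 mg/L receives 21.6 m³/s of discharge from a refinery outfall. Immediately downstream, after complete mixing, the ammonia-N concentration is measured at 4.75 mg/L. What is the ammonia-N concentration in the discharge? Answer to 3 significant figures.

29.1 mg/L

Mass balance: 115.0·0.1800 + 21.60·Cₑ = 136.6·4.750
→ Cₑ = (136.6·4.750 − 115.0·0.1800) / 21.60 = 29.08 mg/L.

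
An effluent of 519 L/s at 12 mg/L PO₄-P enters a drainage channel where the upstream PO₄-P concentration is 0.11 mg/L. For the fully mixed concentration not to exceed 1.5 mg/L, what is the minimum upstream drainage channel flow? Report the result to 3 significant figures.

3920 L/s

Set C_mix = 1.5: (Q·0.1100 + 519.0·12.00) / (Q + 519.0) = 1.5
→ Q = 519.0·(12.00 − 1.5)/(1.5 − 0.1100) = 3921 L/s.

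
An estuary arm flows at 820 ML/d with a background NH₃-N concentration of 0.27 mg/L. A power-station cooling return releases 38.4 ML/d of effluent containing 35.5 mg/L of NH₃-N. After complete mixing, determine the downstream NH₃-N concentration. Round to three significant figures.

1.85 mg/L

Mass balance: C = (820.0·0.2700 + 38.40·35.50) / 858.4 = 1585/858.4 = 1.846 mg/L.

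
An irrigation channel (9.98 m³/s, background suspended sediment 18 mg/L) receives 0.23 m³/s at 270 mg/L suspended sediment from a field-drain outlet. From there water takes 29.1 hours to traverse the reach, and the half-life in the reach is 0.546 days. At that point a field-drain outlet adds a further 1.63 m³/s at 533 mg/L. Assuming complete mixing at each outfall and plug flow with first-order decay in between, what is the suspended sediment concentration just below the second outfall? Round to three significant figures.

Mixed concentration C = ΣQC/ΣQ = (9.980·18.00 + 0.2300·270.0) / 10.21 = 241.7/10.21 = 23.68 mg/L; combined flow 10.21 m³/s.
Half-life 0.546 d → k = ln 2 / 0.546 = 1.270 d⁻¹.
After decay, C = 23.68 × e^(−kt) = 23.68 × 0.2145 = 5.080 mg/L.
At the second outfall, C = (10.21·5.080 + 1.630·533.0) / (10.21 + 1.630) = 77.76 mg/L.

77.8 mg/L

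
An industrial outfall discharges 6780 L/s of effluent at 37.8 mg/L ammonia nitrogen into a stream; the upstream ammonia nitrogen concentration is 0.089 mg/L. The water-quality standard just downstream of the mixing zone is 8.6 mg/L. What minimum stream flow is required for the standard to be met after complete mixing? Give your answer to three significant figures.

23300 L/s

Set C_mix = 8.6: (Q·0.08900 + 6780·37.80) / (Q + 6780) = 8.6
→ Q = 6780·(37.80 − 8.6)/(8.6 − 0.08900) = 23260 L/s.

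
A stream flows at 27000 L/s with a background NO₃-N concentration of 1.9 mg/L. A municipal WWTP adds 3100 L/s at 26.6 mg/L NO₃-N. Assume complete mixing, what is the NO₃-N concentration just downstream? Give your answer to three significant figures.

4.44 mg/L

After mixing, C = (27000·1.900 + 3100·26.60) / 30100 = 133800/30100 = 4.444 mg/L.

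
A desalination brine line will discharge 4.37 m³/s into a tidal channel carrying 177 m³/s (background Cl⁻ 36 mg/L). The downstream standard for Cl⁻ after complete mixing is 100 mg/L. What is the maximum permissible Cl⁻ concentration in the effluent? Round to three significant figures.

2690 mg/L

At the limit, (Qr·Cr + Qe·Cₑ)/(Qr + Qe) = 100:
Cₑ = (181.4·100 − 177.0·36.00) / 4.370 = 2692 mg/L.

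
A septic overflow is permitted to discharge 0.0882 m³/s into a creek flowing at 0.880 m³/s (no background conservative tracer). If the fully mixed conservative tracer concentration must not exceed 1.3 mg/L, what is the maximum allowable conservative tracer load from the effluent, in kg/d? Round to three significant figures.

109 kg/d

Mass balance at the limit: 0.8800·0 + 0.08820·Cₑ = 0.9682·1.3 → Cₑ = 14.27 mg/L.
Load = 0.08820 m³/s × 14.27 g/m³ × 86 400 s/d = 108.7 kg/d.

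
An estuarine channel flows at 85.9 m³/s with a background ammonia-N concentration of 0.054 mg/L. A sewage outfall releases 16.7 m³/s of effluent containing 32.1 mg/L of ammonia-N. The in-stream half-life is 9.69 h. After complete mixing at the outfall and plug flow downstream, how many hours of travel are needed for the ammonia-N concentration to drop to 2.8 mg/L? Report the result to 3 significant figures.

Mixed concentration C = ΣQC/ΣQ = (85.90·0.05400 + 16.70·32.10) / 102.6 = 540.7/102.6 = 5.270 mg/L.
Half-life 9.69 h → k = ln 2 / 9.69 = 0.07153 h⁻¹ = 1.717 d⁻¹.
5.270·exp(−k·t) = 2.8 → t = ln(5.270/2.8)/k = 31830 s = 8.841 h.

8.84 h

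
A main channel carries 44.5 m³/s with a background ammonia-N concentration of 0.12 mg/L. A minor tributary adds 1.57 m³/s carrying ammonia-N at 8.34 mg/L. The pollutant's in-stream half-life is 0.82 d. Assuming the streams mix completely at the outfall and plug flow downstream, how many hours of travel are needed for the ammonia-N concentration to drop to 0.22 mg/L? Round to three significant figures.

Mixed concentration C = ΣQC/ΣQ = (44.50·0.1200 + 1.570·8.340) / 46.07 = 18.43/46.07 = 0.4001 mg/L.
Half-life 0.82 d → k = ln 2 / 0.82 = 0.8453 d⁻¹.
0.4001·exp(−k·t) = 0.22 → t = ln(0.4001/0.22)/k = 61140 s = 16.98 h.

17.0 h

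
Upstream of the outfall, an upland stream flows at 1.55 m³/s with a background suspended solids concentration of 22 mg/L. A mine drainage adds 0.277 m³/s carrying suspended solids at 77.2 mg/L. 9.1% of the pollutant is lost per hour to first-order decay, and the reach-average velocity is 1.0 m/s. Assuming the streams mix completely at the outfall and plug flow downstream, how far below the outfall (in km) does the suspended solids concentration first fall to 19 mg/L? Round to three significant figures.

17.7 km

Mass balance: C = (1.550·22.00 + 0.2770·77.20) / 1.827 = 55.48/1.827 = 30.37 mg/L.
9.1%/h lost → k = −ln(1 − 0.091) = 0.09541 h⁻¹.
Set 30.37·exp(−k·t) = 19 → t = ln(30.37/19)/k = 17700 s = 4.915 h.
Distance = v·t = 1.0·17700 = 17700 m = 17.70 km.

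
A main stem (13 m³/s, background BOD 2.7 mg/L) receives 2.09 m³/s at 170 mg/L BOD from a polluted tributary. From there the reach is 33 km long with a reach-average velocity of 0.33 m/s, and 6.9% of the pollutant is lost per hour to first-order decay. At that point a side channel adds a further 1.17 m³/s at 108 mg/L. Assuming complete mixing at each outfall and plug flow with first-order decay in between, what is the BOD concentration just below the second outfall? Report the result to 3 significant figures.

11.1 mg/L

Mass balance: C = (13.00·2.700 + 2.090·170.0) / 15.09 = 390.4/15.09 = 25.87 mg/L; combined flow 15.09 m³/s.
Travel time t = 33·1000 / 0.33 = 100000 s = 27.78 h.
6.9%/h lost → k = −ln(1 − 0.069) = 0.07150 h⁻¹.
Decay over the reach: 25.87·exp(−kt) = 25.87·0.1372 = 3.551 mg/L.
At the second outfall, C = (15.09·3.551 + 1.170·108.0) / (15.09 + 1.170) = 11.07 mg/L.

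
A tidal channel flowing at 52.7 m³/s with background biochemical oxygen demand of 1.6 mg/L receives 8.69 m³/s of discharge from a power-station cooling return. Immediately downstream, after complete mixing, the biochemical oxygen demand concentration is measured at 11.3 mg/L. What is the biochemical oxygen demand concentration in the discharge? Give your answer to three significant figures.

70.1 mg/L

Mass balance: 52.70·1.600 + 8.690·Cₑ = 61.39·11.30
→ Cₑ = (61.39·11.30 − 52.70·1.600) / 8.690 = 70.13 mg/L.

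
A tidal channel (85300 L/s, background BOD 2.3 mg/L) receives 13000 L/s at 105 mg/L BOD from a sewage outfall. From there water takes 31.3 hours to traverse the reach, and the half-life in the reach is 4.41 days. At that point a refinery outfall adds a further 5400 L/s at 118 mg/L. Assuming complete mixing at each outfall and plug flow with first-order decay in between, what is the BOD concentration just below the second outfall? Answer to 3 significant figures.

After mixing, C = (85300·2.300 + 13000·105.0) / 98300 = 1561000/98300 = 15.88 mg/L; combined flow 98300 L/s.
Half-life 4.41 d → k = ln 2 / 4.41 = 0.1572 d⁻¹.
Decay over the reach: 15.88·exp(−kt) = 15.88·0.8147 = 12.94 mg/L.
At the second outfall, C = (98300·12.94 + 5400·118.0) / (98300 + 5400) = 18.41 mg/L.

18.4 mg/L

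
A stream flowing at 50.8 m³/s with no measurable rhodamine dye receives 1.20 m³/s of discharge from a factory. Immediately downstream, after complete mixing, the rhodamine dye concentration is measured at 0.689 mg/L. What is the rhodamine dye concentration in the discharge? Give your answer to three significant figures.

Mass balance: 50.80·0 + 1.200·Cₑ = 52.00·0.6890
→ Cₑ = (52.00·0.6890 − 50.80·0) / 1.200 = 29.86 mg/L.

29.9 mg/L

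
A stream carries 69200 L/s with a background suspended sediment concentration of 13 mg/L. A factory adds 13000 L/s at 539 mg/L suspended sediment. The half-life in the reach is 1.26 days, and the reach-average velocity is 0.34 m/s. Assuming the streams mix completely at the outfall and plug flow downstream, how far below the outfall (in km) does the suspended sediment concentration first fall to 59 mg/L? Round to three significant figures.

After mixing, C = (69200·13.00 + 13000·539.0) / 82200 = 7907000/82200 = 96.19 mg/L.
Half-life 1.26 d → k = ln 2 / 1.26 = 0.5501 d⁻¹.
Set 96.19·exp(−k·t) = 59 → t = ln(96.19/59)/k = 76760 s = 21.32 h.
Distance = v·t = 0.34·76760 = 26100 m = 26.10 km.

26.1 km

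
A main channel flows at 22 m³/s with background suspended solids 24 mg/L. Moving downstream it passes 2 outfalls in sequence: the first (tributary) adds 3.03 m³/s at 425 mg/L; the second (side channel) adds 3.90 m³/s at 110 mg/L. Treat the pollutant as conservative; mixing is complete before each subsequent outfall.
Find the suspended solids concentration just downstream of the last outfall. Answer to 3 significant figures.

77.6 mg/L

After outfall 1: Q = 22.00 + 3.030 = 25.03 m³/s; C = (22.00·24.00 + 3.030·425.0)/25.03 = 72.54 mg/L.
After outfall 2: Q = 25.03 + 3.900 = 28.93 m³/s; C = (25.03·72.54 + 3.900·110.0)/28.93 = 77.59 mg/L.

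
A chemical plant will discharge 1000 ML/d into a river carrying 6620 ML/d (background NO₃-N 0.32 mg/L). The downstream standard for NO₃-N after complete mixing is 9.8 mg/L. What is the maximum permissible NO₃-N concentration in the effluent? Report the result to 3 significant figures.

72.6 mg/L

At the limit, (Qr·Cr + Qe·Cₑ)/(Qr + Qe) = 9.8:
Cₑ = (7620·9.8 − 6620·0.3200) / 1000 = 72.56 mg/L.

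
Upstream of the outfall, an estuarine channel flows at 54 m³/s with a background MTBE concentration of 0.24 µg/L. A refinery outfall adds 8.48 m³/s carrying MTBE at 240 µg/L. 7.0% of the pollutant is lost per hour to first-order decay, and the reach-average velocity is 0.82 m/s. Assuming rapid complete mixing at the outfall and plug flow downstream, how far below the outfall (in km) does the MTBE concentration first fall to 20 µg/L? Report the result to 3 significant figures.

After mixing, C = (54.00·0.2400 + 8.480·240.0) / 62.48 = 2048/62.48 = 32.78 µg/L.
7.0%/h lost → k = −ln(1 − 0.07) = 0.07257 h⁻¹.
Set 32.78·exp(−k·t) = 20 → t = ln(32.78/20)/k = 24510 s = 6.809 h.
Distance = v·t = 0.82·24510 = 20100 m = 20.10 km.

20.1 km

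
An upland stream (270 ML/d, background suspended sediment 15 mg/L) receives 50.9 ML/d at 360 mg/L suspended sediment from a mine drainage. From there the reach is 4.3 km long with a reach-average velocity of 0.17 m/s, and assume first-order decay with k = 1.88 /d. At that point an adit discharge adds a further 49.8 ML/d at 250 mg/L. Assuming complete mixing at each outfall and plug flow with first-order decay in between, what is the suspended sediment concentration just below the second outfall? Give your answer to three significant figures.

Mixed concentration C = ΣQC/ΣQ = (270.0·15.00 + 50.90·360.0) / 320.9 = 22370/320.9 = 69.72 mg/L; combined flow 320.9 ML/d.
Travel time t = 4.3·1000 / 0.17 = 25290 s = 7.026 h.
First-order decay: C = 69.72·exp(−k·t) = 69.72·0.5767 = 40.21 mg/L.
At the second outfall, C = (320.9·40.21 + 49.80·250.0) / (320.9 + 49.80) = 68.39 mg/L.

68.4 mg/L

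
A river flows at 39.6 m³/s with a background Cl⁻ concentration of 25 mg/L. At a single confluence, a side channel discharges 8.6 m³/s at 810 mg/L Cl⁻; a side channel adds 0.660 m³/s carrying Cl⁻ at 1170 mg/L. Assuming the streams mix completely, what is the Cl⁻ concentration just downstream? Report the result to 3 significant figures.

179 mg/L

Mass balance: C = (39.60·25.00 + 8.600·810.0 + 0.6600·1170) / 48.86 = 8728/48.86 = 178.6 mg/L.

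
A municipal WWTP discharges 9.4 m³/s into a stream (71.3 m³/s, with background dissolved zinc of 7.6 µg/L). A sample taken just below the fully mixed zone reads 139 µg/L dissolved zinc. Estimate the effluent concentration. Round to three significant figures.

1140 µg/L

Mass balance: 71.30·7.600 + 9.400·Cₑ = 80.70·139.0
→ Cₑ = (80.70·139.0 − 71.30·7.600) / 9.400 = 1136 µg/L.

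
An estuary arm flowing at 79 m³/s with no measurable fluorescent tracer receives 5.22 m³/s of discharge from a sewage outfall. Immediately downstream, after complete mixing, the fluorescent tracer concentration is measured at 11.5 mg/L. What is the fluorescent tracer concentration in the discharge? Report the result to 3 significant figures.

Mass balance: 79.00·0 + 5.220·Cₑ = 84.22·11.50
→ Cₑ = (84.22·11.50 − 79.00·0) / 5.220 = 185.5 mg/L.

186 mg/L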